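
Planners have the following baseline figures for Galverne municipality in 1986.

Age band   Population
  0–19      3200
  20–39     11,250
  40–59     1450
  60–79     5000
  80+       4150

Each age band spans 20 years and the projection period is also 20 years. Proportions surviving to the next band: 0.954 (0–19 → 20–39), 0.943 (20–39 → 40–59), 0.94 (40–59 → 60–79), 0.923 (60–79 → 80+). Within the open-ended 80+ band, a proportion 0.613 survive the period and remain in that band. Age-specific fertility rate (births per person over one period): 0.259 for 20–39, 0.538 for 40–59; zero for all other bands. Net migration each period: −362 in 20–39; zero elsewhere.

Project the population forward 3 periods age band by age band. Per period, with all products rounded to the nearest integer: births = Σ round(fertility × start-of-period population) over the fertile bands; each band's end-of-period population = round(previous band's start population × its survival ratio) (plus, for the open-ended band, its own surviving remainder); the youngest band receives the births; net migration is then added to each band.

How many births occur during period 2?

6405

After projecting period 1:
Births: 11250 × 0.259 = 2914  |  1450 × 0.538 = 780 ⇒ total 3694
20–39: 3200 × 0.954 = 3053
40–59: 11250 × 0.943 = 10609
60–79: 1450 × 0.94 = 1363
80+: 5000 × 0.923 + 4150 × 0.613 = 4615 + 2544 = 7159
Net migration: 20–39 − 362 → 2691
Giving 3694 / 2691 / 10609 / 1363 / 7159.
After projecting period 2:
Births: 2691 × 0.259 = 697  |  10609 × 0.538 = 5708 ⇒ total 6405
20–39: 3694 × 0.954 = 3524
40–59: 2691 × 0.943 = 2538
60–79: 10609 × 0.94 = 9972
80+: 1363 × 0.923 + 7159 × 0.613 = 1258 + 4388 = 5646
Net migration: 20–39 − 362 → 3162
Giving 6405 / 3162 / 2538 / 9972 / 5646.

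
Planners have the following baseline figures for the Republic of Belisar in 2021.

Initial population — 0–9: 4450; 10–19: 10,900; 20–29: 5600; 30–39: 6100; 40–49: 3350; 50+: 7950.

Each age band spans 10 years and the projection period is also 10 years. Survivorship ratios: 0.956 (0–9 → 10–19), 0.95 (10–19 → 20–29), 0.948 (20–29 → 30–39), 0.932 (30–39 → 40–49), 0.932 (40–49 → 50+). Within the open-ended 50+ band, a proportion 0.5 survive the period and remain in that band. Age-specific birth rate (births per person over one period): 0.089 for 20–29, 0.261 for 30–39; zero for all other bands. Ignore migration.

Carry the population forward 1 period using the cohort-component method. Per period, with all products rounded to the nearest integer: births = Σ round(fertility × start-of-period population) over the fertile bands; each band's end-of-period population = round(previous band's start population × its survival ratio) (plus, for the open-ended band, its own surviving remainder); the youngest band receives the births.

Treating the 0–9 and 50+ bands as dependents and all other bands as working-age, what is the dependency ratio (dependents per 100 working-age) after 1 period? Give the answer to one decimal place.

Period 1.
Births: 5600 * 0.089 = 498  |  6100 * 0.261 = 1592 ⇒ total 2090
10–19: 4450 * 0.956 = 4254
20–29: 10900 * 0.95 = 10355
30–39: 5600 * 0.948 = 5309
40–49: 6100 * 0.932 = 5685
50+: 3350 * 0.932 + 7950 * 0.5 = 3122 + 3975 = 7097
Giving 2090 / 4254 / 10355 / 5309 / 5685 / 7097.
Dependents (band 0–9 + band 50+) = 2090 + 7097 = 9187; working-age = 25603; ratio = 9187/25603 × 100 = 35.9

35.9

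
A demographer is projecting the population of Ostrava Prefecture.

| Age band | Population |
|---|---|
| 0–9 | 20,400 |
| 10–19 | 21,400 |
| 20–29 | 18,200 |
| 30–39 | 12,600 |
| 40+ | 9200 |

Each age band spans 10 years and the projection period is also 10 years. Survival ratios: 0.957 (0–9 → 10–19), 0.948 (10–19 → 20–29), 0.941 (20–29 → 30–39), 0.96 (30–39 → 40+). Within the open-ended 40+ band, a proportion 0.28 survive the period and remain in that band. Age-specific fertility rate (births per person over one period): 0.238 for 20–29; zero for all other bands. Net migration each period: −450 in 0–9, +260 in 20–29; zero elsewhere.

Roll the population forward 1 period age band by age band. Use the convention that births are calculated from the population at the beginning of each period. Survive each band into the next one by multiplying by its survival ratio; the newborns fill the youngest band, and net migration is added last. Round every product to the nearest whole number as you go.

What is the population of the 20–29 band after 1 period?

20547

Numbering the bands 1..5 from youngest to oldest:
Period 1.
Births: 18200 × 0.238 = 4332
Band 2: 20400 × 0.957 = 19523
Band 3: 21400 × 0.948 = 20287
Band 4: 18200 × 0.941 = 17126
Band 5: 12600 × 0.96 + 9200 × 0.28 = 12096 + 2576 = 14672
Net migration: Band 1 − 450 → 3882; Band 3 + 260 → 20547
Population now: 0–9=3882, 10–19=19523, 20–29=20547, 30–39=17126, 40+=14672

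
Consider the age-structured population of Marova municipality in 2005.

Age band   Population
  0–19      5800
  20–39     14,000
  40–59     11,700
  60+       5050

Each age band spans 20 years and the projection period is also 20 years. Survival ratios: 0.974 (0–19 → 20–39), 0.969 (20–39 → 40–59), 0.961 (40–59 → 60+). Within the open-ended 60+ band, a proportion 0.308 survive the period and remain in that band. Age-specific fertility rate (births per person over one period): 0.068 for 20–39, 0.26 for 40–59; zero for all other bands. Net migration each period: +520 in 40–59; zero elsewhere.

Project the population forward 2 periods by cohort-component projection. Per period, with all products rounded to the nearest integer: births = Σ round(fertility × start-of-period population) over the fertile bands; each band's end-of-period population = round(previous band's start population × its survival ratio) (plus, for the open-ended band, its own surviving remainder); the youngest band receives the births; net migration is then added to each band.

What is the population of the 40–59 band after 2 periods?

5994

Let band 1 be 0–19 through band 4 = 60+.
[period 1]
Births: 14000 * 0.068 = 952  |  11700 * 0.26 = 3042 ⇒ total 3994
Band 2: 5800 * 0.974 = 5649
Band 3: 14000 * 0.969 = 13566
Band 4: 11700 * 0.961 + 5050 * 0.308 = 11244 + 1555 = 12799
Net migration: Band 3 + 520 → 14086
Population now: 0–19=3994, 20–39=5649, 40–59=14086, 60+=12799
[period 2]
Births: 5649 * 0.068 = 384  |  14086 * 0.26 = 3662 ⇒ total 4046
Band 2: 3994 * 0.974 = 3890
Band 3: 5649 * 0.969 = 5474
Band 4: 14086 * 0.961 + 12799 * 0.308 = 13537 + 3942 = 17479
Net migration: Band 3 + 520 → 5994
Population now: 0–19=4046, 20–39=3890, 40–59=5994, 60+=17479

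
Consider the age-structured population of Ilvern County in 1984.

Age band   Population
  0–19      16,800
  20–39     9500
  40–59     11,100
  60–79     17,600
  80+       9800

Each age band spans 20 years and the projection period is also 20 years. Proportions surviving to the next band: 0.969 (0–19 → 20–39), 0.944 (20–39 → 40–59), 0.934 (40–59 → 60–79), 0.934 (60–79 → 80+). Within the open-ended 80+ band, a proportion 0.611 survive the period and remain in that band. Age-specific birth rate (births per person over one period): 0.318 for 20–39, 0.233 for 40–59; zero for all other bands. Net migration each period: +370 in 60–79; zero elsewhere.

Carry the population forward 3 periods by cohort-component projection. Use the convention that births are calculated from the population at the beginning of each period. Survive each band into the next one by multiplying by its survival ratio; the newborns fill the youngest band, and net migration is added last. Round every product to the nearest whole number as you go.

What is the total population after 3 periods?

Period 1.
Births: 9500 * 0.318 = 3021, 11100 * 0.233 = 2586 — total 5607
20–39: 16800 * 0.969 = 16279
40–59: 9500 * 0.944 = 8968
60–79: 11100 * 0.934 = 10367
80+: 17600 * 0.934 + 9800 * 0.611 = 16438 + 5988 = 22426
Net migration: 60–79 + 370 → 10737
Population now: 0–19=5607, 20–39=16279, 40–59=8968, 60–79=10737, 80+=22426
Period 2.
Births: 16279 * 0.318 = 5177, 8968 * 0.233 = 2090 — total 7267
20–39: 5607 * 0.969 = 5433
40–59: 16279 * 0.944 = 15367
60–79: 8968 * 0.934 = 8376
80+: 10737 * 0.934 + 22426 * 0.611 = 10028 + 13702 = 23730
Net migration: 60–79 + 370 → 8746
Population now: 0–19=7267, 20–39=5433, 40–59=15367, 60–79=8746, 80+=23730
Period 3.
Births: 5433 * 0.318 = 1728, 15367 * 0.233 = 3581 — total 5309
20–39: 7267 * 0.969 = 7042
40–59: 5433 * 0.944 = 5129
60–79: 15367 * 0.934 = 14353
80+: 8746 * 0.934 + 23730 * 0.611 = 8169 + 14499 = 22668
Net migration: 60–79 + 370 → 14723
Population now: 0–19=5309, 20–39=7042, 40–59=5129, 60–79=14723, 80+=22668
Total after period 3: 5309 + 7042 + 5129 + 14723 + 22668 = 54871

54871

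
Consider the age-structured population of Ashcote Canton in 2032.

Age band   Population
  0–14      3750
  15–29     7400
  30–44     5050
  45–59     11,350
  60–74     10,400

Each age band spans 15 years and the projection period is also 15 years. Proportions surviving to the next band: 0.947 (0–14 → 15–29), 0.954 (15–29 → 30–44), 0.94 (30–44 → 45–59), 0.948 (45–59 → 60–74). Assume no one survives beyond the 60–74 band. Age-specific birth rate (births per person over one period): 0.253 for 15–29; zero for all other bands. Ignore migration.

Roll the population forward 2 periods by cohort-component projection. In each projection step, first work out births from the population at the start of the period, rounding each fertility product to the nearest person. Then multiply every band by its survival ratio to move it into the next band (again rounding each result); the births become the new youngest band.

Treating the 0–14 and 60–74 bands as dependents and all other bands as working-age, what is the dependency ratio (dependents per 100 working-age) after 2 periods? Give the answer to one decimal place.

Numbering the groups 1..5 from youngest to oldest:
Period 1.
Births: 7400 * 0.253 = 1872
Group 2: 3750 * 0.947 = 3551
Group 3: 7400 * 0.954 = 7060
Group 4: 5050 * 0.94 = 4747
Group 5: 11350 * 0.948 = 10760
Population now: 0–14=1872, 15–29=3551, 30–44=7060, 45–59=4747, 60–74=10760
Period 2.
Births: 3551 * 0.253 = 898
Group 2: 1872 * 0.947 = 1773
Group 3: 3551 * 0.954 = 3388
Group 4: 7060 * 0.94 = 6636
Group 5: 4747 * 0.948 = 4500
Population now: 0–14=898, 15–29=1773, 30–44=3388, 45–59=6636, 60–74=4500
Dependents (band 0–14 + band 60–74) = 898 + 4500 = 5398; working-age = 11797; ratio = 5398/11797 × 100 = 45.8

45.8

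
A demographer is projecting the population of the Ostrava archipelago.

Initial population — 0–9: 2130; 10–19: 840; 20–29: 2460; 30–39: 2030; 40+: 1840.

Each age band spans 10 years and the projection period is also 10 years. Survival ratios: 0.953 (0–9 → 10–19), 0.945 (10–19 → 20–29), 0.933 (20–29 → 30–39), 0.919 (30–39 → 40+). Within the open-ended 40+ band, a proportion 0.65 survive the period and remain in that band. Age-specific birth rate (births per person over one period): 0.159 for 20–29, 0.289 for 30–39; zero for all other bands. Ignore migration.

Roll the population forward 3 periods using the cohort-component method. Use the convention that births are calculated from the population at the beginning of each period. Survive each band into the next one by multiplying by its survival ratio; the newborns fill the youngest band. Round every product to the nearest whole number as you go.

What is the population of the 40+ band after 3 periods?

Let band 1 be 0–9 through band 5 = 40+.
Period 1.
Births: 2460 * 0.159 = 391 ; 2030 * 0.289 = 587 — total 978
Band 2: 2130 * 0.953 = 2030
Band 3: 840 * 0.945 = 794
Band 4: 2460 * 0.933 = 2295
Band 5: 2030 * 0.919 + 1840 * 0.65 = 1866 + 1196 = 3062
End of period: [978, 2030, 794, 2295, 3062]
Period 2.
Births: 794 * 0.159 = 126 ; 2295 * 0.289 = 663 — total 789
Band 2: 978 * 0.953 = 932
Band 3: 2030 * 0.945 = 1918
Band 4: 794 * 0.933 = 741
Band 5: 2295 * 0.919 + 3062 * 0.65 = 2109 + 1990 = 4099
End of period: [789, 932, 1918, 741, 4099]
Period 3.
Births: 1918 * 0.159 = 305 ; 741 * 0.289 = 214 — total 519
Band 2: 789 * 0.953 = 752
Band 3: 932 * 0.945 = 881
Band 4: 1918 * 0.933 = 1789
Band 5: 741 * 0.919 + 4099 * 0.65 = 681 + 2664 = 3345
End of period: [519, 752, 881, 1789, 3345]

3345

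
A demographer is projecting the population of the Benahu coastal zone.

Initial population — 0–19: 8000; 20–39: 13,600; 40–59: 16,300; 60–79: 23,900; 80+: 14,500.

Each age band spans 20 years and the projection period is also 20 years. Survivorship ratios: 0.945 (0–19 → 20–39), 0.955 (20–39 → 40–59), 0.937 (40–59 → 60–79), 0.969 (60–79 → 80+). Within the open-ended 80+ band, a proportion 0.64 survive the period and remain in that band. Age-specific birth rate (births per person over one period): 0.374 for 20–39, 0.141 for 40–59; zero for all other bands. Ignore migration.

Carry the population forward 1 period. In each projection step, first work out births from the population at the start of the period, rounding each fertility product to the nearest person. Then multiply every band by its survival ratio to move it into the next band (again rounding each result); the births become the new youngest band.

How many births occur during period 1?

Numbering the groups 1..5 from youngest to oldest:
— Period 1 —
Births: 13600 * 0.374 = 5086, 16300 * 0.141 = 2298 → total 7384
Group 2: 8000 * 0.945 = 7560
Group 3: 13600 * 0.955 = 12988
Group 4: 16300 * 0.937 = 15273
Group 5: 23900 * 0.969 + 14500 * 0.64 = 23159 + 9280 = 32439
End of period: [7384, 7560, 12988, 15273, 32439]

7384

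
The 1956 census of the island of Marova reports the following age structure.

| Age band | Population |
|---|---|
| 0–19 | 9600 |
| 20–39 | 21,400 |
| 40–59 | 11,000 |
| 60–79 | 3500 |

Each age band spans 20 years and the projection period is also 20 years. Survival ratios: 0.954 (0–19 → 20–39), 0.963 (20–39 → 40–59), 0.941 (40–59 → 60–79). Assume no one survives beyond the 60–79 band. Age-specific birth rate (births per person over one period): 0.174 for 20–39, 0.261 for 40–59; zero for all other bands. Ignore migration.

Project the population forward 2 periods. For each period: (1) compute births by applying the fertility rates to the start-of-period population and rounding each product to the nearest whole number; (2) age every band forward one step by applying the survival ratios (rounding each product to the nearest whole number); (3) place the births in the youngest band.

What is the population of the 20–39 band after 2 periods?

6292

(Groups numbered youngest = 1 to oldest = 4.)
[period 1]
Births: 21400 × 0.174 = 3724  |  11000 × 0.261 = 2871 ⇒ total 6595
Group 2: 9600 × 0.954 = 9158
Group 3: 21400 × 0.963 = 20608
Group 4: 11000 × 0.941 = 10351
→ [6595, 9158, 20608, 10351]
[period 2]
Births: 9158 × 0.174 = 1593  |  20608 × 0.261 = 5379 ⇒ total 6972
Group 2: 6595 × 0.954 = 6292
Group 3: 9158 × 0.963 = 8819
Group 4: 20608 × 0.941 = 19392
→ [6972, 6292, 8819, 19392]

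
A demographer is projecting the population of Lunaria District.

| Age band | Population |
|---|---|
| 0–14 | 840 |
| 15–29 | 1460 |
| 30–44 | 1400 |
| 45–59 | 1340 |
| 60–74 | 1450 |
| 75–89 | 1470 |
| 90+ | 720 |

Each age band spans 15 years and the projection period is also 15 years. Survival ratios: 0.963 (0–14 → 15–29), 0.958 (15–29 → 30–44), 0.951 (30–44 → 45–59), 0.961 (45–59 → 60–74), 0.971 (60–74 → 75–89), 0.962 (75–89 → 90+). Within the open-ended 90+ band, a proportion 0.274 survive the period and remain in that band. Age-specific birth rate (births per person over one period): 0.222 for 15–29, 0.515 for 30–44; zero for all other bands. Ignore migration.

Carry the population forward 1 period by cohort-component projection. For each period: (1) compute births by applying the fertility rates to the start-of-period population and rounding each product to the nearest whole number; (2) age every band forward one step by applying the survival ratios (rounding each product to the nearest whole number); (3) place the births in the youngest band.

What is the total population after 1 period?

8891

Call the bands 1 to 7, youngest first.
Period 1.
Births: 1460 × 0.222 = 324  |  1400 × 0.515 = 721 → 1045
Band 2: 840 × 0.963 = 809
Band 3: 1460 × 0.958 = 1399
Band 4: 1400 × 0.951 = 1331
Band 5: 1340 × 0.961 = 1288
Band 6: 1450 × 0.971 = 1408
Band 7: 1470 × 0.962 + 720 × 0.274 = 1414 + 197 = 1611
→ [1045, 809, 1399, 1331, 1288, 1408, 1611]
Total after period 1: 1045 + 809 + 1399 + 1331 + 1288 + 1408 + 1611 = 8891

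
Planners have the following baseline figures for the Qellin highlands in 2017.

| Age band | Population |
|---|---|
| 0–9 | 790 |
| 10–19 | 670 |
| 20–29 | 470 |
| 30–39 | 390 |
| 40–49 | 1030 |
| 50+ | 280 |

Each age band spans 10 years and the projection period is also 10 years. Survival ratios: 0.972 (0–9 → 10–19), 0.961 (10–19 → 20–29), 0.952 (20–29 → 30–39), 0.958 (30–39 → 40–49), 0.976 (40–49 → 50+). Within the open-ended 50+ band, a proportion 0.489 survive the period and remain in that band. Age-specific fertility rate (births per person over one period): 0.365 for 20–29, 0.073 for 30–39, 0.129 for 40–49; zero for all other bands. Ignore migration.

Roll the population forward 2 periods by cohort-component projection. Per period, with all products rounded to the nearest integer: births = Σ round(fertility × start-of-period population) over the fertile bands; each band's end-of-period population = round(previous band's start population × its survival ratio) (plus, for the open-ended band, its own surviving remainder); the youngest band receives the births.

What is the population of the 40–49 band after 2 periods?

— Period 1 —
Births: 470 × 0.365 = 172 ; 390 × 0.073 = 28 ; 1030 × 0.129 = 133 → total 333
10–19: 790 × 0.972 = 768
20–29: 670 × 0.961 = 644
30–39: 470 × 0.952 = 447
40–49: 390 × 0.958 = 374
50+: 1030 × 0.976 + 280 × 0.489 = 1005 + 137 = 1142
→ [333, 768, 644, 447, 374, 1142]
— Period 2 —
Births: 644 × 0.365 = 235 ; 447 × 0.073 = 33 ; 374 × 0.129 = 48 → total 316
10–19: 333 × 0.972 = 324
20–29: 768 × 0.961 = 738
30–39: 644 × 0.952 = 613
40–49: 447 × 0.958 = 428
50+: 374 × 0.976 + 1142 × 0.489 = 365 + 558 = 923
→ [316, 324, 738, 613, 428, 923]

428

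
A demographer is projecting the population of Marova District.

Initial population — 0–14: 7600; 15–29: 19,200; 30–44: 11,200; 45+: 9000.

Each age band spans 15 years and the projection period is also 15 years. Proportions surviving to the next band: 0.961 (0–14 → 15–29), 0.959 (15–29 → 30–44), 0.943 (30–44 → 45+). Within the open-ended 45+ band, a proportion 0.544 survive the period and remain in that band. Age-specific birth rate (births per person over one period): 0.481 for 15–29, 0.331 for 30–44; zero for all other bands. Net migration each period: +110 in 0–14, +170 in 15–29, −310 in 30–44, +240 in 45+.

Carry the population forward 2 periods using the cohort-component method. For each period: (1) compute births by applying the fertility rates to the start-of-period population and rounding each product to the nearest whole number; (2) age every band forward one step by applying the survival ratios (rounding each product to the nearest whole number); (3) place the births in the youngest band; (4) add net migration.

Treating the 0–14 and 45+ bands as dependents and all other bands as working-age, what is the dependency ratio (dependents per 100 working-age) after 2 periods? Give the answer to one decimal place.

Period 1.
Births: 19200 * 0.481 = 9235 ; 11200 * 0.331 = 3707 — total 12942
15–29: 7600 * 0.961 = 7304
30–44: 19200 * 0.959 = 18413
45+: 11200 * 0.943 + 9000 * 0.544 = 10562 + 4896 = 15458
Net migration: 0–14 + 110 → 13052; 15–29 + 170 → 7474; 30–44 − 310 → 18103; 45+ + 240 → 15698
Population now: 0–14=13052, 15–29=7474, 30–44=18103, 45+=15698
Period 2.
Births: 7474 * 0.481 = 3595 ; 18103 * 0.331 = 5992 — total 9587
15–29: 13052 * 0.961 = 12543
30–44: 7474 * 0.959 = 7168
45+: 18103 * 0.943 + 15698 * 0.544 = 17071 + 8540 = 25611
Net migration: 0–14 + 110 → 9697; 15–29 + 170 → 12713; 30–44 − 310 → 6858; 45+ + 240 → 25851
Population now: 0–14=9697, 15–29=12713, 30–44=6858, 45+=25851
Dependents (band 0–14 + band 45+) = 9697 + 25851 = 35548; working-age = 19571; ratio = 35548/19571 × 100 = 181.6

181.6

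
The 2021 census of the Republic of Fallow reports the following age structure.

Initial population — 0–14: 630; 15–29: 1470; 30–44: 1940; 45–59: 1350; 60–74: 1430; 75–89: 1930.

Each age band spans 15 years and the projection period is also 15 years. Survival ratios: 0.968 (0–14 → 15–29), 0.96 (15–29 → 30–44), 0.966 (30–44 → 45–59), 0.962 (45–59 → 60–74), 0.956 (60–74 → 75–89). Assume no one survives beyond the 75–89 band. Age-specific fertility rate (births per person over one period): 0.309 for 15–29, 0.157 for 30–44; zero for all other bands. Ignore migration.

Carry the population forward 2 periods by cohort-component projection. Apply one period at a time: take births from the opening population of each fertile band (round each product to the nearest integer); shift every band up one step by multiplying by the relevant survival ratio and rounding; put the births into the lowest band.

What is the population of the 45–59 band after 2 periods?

1363

Numbering the groups 1..6 from youngest to oldest:
[period 1]
Births: 1470 × 0.309 = 454, 1940 × 0.157 = 305 → 759
Group 2: 630 × 0.968 = 610
Group 3: 1470 × 0.96 = 1411
Group 4: 1940 × 0.966 = 1874
Group 5: 1350 × 0.962 = 1299
Group 6: 1430 × 0.956 = 1367
End of period: [759, 610, 1411, 1874, 1299, 1367]
[period 2]
Births: 610 × 0.309 = 188, 1411 × 0.157 = 222 → 410
Group 2: 759 × 0.968 = 735
Group 3: 610 × 0.96 = 586
Group 4: 1411 × 0.966 = 1363
Group 5: 1874 × 0.962 = 1803
Group 6: 1299 × 0.956 = 1242
End of period: [410, 735, 586, 1363, 1803, 1242]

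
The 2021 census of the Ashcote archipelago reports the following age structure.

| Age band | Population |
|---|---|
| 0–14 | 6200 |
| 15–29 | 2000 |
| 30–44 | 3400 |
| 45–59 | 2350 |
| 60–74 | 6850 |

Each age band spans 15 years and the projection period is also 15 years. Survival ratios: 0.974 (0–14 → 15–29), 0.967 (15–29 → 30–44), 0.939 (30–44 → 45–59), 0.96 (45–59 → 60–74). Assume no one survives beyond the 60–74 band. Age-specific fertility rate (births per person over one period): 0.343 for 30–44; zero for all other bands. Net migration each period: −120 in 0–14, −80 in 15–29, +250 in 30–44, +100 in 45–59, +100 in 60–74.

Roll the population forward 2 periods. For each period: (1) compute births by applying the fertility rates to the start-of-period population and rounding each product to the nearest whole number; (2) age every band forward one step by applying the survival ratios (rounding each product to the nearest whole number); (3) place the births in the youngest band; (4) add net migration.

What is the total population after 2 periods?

12992

Numbering the bands 1..5 from youngest to oldest:
Period 1:
Births: 3400 × 0.343 = 1166
Band 2: 6200 × 0.974 = 6039
Band 3: 2000 × 0.967 = 1934
Band 4: 3400 × 0.939 = 3193
Band 5: 2350 × 0.96 = 2256
Net migration: Band 1 − 120 → 1046; Band 2 − 80 → 5959; Band 3 + 250 → 2184; Band 4 + 100 → 3293; Band 5 + 100 → 2356
→ [1046, 5959, 2184, 3293, 2356]
Period 2:
Births: 2184 × 0.343 = 749
Band 2: 1046 × 0.974 = 1019
Band 3: 5959 × 0.967 = 5762
Band 4: 2184 × 0.939 = 2051
Band 5: 3293 × 0.96 = 3161
Net migration: Band 1 − 120 → 629; Band 2 − 80 → 939; Band 3 + 250 → 6012; Band 4 + 100 → 2151; Band 5 + 100 → 3261
→ [629, 939, 6012, 2151, 3261]
Total after period 2: 629 + 939 + 6012 + 2151 + 3261 = 12992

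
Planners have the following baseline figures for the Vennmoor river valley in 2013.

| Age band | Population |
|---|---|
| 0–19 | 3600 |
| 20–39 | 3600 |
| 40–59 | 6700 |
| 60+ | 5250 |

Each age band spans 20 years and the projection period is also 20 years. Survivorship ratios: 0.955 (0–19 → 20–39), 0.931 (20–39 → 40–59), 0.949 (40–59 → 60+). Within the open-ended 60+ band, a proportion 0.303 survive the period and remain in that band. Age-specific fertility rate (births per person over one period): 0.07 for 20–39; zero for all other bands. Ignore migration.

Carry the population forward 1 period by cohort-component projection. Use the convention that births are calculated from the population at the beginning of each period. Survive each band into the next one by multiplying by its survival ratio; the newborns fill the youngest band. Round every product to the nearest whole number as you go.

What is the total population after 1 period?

Period 1:
Births: 3600 * 0.07 = 252
20–39: 3600 * 0.955 = 3438
40–59: 3600 * 0.931 = 3352
60+: 6700 * 0.949 + 5250 * 0.303 = 6358 + 1591 = 7949
→ [252, 3438, 3352, 7949]
Total after period 1: 252 + 3438 + 3352 + 7949 = 14991

14991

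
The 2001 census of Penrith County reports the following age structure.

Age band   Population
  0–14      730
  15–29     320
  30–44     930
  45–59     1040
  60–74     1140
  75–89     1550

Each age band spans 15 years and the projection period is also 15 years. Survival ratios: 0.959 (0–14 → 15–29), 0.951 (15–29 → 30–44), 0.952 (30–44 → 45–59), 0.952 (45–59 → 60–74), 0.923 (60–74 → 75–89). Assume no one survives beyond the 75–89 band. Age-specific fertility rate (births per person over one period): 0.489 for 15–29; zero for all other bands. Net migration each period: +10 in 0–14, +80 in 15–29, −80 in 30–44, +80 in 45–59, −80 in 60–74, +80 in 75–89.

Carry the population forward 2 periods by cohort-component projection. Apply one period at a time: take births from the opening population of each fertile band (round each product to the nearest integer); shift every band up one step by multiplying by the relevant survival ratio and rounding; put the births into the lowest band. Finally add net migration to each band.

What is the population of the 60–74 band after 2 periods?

839

Numbering the bands 1..6 from youngest to oldest:
Period 1:
Births: 320 × 0.489 = 156
Band 2: 730 × 0.959 = 700
Band 3: 320 × 0.951 = 304
Band 4: 930 × 0.952 = 885
Band 5: 1040 × 0.952 = 990
Band 6: 1140 × 0.923 = 1052
Net migration: Band 1 + 10 → 166; Band 2 + 80 → 780; Band 3 − 80 → 224; Band 4 + 80 → 965; Band 5 − 80 → 910; Band 6 + 80 → 1132
→ [166, 780, 224, 965, 910, 1132]
Period 2:
Births: 780 × 0.489 = 381
Band 2: 166 × 0.959 = 159
Band 3: 780 × 0.951 = 742
Band 4: 224 × 0.952 = 213
Band 5: 965 × 0.952 = 919
Band 6: 910 × 0.923 = 840
Net migration: Band 1 + 10 → 391; Band 2 + 80 → 239; Band 3 − 80 → 662; Band 4 + 80 → 293; Band 5 − 80 → 839; Band 6 + 80 → 920
→ [391, 239, 662, 293, 839, 920]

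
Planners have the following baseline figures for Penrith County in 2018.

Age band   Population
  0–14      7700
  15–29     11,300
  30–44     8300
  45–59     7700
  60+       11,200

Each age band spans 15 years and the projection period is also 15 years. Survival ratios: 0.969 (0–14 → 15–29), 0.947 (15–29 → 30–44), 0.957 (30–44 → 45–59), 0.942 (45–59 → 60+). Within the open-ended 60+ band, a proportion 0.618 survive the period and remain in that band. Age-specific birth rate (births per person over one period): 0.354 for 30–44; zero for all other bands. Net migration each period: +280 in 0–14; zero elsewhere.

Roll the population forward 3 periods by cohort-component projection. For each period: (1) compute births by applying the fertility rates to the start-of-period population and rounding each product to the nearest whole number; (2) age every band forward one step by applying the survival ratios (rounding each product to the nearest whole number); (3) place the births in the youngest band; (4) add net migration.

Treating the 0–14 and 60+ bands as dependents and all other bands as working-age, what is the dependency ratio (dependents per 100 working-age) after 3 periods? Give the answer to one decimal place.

164.5

(Bands numbered youngest = 1 to oldest = 5.)
After projecting period 1:
Births: 8300 × 0.354 = 2938
Band 2: 7700 × 0.969 = 7461
Band 3: 11300 × 0.947 = 10701
Band 4: 8300 × 0.957 = 7943
Band 5: 7700 × 0.942 + 11200 × 0.618 = 7253 + 6922 = 14175
Net migration: Band 1 + 280 → 3218
End of period: [3218, 7461, 10701, 7943, 14175]
After projecting period 2:
Births: 10701 × 0.354 = 3788
Band 2: 3218 × 0.969 = 3118
Band 3: 7461 × 0.947 = 7066
Band 4: 10701 × 0.957 = 10241
Band 5: 7943 × 0.942 + 14175 × 0.618 = 7482 + 8760 = 16242
Net migration: Band 1 + 280 → 4068
End of period: [4068, 3118, 7066, 10241, 16242]
After projecting period 3:
Births: 7066 × 0.354 = 2501
Band 2: 4068 × 0.969 = 3942
Band 3: 3118 × 0.947 = 2953
Band 4: 7066 × 0.957 = 6762
Band 5: 10241 × 0.942 + 16242 × 0.618 = 9647 + 10038 = 19685
Net migration: Band 1 + 280 → 2781
End of period: [2781, 3942, 2953, 6762, 19685]
Dependents (band 0–14 + band 60+) = 2781 + 19685 = 22466; working-age = 13657; ratio = 22466/13657 × 100 = 164.5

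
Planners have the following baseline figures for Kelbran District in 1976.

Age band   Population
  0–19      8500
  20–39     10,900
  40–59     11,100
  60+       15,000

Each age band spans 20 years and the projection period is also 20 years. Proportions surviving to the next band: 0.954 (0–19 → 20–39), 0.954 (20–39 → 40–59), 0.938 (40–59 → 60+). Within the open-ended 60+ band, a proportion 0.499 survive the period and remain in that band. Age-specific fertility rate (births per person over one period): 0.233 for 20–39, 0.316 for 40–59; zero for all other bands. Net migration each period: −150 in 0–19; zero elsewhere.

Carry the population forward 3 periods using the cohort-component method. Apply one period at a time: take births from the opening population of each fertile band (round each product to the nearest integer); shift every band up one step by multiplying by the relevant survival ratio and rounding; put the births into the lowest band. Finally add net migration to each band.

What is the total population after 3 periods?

30348

(Groups numbered youngest = 1 to oldest = 4.)
After projecting period 1:
Births: 10900 × 0.233 = 2540  |  11100 × 0.316 = 3508 → 6048
Group 2: 8500 × 0.954 = 8109
Group 3: 10900 × 0.954 = 10399
Group 4: 11100 × 0.938 + 15000 × 0.499 = 10412 + 7485 = 17897
Net migration: Group 1 − 150 → 5898
End of period: [5898, 8109, 10399, 17897]
After projecting period 2:
Births: 8109 × 0.233 = 1889  |  10399 × 0.316 = 3286 → 5175
Group 2: 5898 × 0.954 = 5627
Group 3: 8109 × 0.954 = 7736
Group 4: 10399 × 0.938 + 17897 × 0.499 = 9754 + 8931 = 18685
Net migration: Group 1 − 150 → 5025
End of period: [5025, 5627, 7736, 18685]
After projecting period 3:
Births: 5627 × 0.233 = 1311  |  7736 × 0.316 = 2445 → 3756
Group 2: 5025 × 0.954 = 4794
Group 3: 5627 × 0.954 = 5368
Group 4: 7736 × 0.938 + 18685 × 0.499 = 7256 + 9324 = 16580
Net migration: Group 1 − 150 → 3606
End of period: [3606, 4794, 5368, 16580]
Total after period 3: 3606 + 4794 + 5368 + 16580 = 30348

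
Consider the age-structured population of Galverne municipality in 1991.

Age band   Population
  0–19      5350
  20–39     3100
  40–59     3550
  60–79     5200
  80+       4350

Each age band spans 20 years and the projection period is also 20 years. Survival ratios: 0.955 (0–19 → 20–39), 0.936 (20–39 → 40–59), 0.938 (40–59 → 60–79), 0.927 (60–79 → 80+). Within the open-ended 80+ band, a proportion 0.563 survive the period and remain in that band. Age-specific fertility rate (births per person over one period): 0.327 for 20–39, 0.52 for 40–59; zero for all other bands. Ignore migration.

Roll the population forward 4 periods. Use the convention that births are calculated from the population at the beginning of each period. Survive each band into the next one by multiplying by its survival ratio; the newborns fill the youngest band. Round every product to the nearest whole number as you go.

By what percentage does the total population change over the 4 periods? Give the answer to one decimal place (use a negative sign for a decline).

-13.5

Period 1.
Births: 3100 × 0.327 = 1014  |  3550 × 0.52 = 1846 → 2860
20–39: 5350 × 0.955 = 5109
40–59: 3100 × 0.936 = 2902
60–79: 3550 × 0.938 = 3330
80+: 5200 × 0.927 + 4350 × 0.563 = 4820 + 2449 = 7269
Giving 2860 / 5109 / 2902 / 3330 / 7269.
Period 2.
Births: 5109 × 0.327 = 1671  |  2902 × 0.52 = 1509 → 3180
20–39: 2860 × 0.955 = 2731
40–59: 5109 × 0.936 = 4782
60–79: 2902 × 0.938 = 2722
80+: 3330 × 0.927 + 7269 × 0.563 = 3087 + 4092 = 7179
Giving 3180 / 2731 / 4782 / 2722 / 7179.
Period 3.
Births: 2731 × 0.327 = 893  |  4782 × 0.52 = 2487 → 3380
20–39: 3180 × 0.955 = 3037
40–59: 2731 × 0.936 = 2556
60–79: 4782 × 0.938 = 4486
80+: 2722 × 0.927 + 7179 × 0.563 = 2523 + 4042 = 6565
Giving 3380 / 3037 / 2556 / 4486 / 6565.
Period 4.
Births: 3037 × 0.327 = 993  |  2556 × 0.52 = 1329 → 2322
20–39: 3380 × 0.955 = 3228
40–59: 3037 × 0.936 = 2843
60–79: 2556 × 0.938 = 2398
80+: 4486 × 0.927 + 6565 × 0.563 = 4159 + 3696 = 7855
Giving 2322 / 3228 / 2843 / 2398 / 7855.
Total: 21550 → 18646; change = -2904; percentage change = -13.5%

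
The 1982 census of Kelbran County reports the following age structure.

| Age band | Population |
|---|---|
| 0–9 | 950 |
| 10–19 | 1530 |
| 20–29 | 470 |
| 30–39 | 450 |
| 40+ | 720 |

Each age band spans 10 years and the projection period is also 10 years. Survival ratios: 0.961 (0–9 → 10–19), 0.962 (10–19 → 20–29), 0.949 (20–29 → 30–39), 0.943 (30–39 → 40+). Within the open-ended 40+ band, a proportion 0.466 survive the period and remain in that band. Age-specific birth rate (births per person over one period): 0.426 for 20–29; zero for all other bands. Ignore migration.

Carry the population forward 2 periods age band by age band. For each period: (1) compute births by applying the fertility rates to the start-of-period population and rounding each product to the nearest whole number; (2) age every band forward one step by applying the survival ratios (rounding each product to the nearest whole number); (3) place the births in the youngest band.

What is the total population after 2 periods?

Call the bands 1 to 5, youngest first.
— Period 1 —
Births: 470 × 0.426 = 200
Band 2: 950 × 0.961 = 913
Band 3: 1530 × 0.962 = 1472
Band 4: 470 × 0.949 = 446
Band 5: 450 × 0.943 + 720 × 0.466 = 424 + 336 = 760
End of period: [200, 913, 1472, 446, 760]
— Period 2 —
Births: 1472 × 0.426 = 627
Band 2: 200 × 0.961 = 192
Band 3: 913 × 0.962 = 878
Band 4: 1472 × 0.949 = 1397
Band 5: 446 × 0.943 + 760 × 0.466 = 421 + 354 = 775
End of period: [627, 192, 878, 1397, 775]
Total after period 2: 627 + 192 + 878 + 1397 + 775 = 3869

3869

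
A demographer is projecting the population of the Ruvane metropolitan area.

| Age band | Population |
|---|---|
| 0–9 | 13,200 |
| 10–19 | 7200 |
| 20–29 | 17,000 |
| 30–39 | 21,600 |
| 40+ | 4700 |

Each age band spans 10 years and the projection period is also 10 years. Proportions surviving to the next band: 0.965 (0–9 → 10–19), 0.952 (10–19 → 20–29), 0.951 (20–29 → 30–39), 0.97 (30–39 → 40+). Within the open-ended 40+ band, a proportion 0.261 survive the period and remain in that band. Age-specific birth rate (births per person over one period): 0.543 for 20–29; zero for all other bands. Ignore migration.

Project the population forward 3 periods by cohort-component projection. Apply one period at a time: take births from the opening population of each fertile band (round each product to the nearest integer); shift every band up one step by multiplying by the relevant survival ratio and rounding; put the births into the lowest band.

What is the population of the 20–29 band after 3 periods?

8480

— Period 1 —
Births: 17000 × 0.543 = 9231
10–19: 13200 × 0.965 = 12738
20–29: 7200 × 0.952 = 6854
30–39: 17000 × 0.951 = 16167
40+: 21600 × 0.97 + 4700 × 0.261 = 20952 + 1227 = 22179
→ [9231, 12738, 6854, 16167, 22179]
— Period 2 —
Births: 6854 × 0.543 = 3722
10–19: 9231 × 0.965 = 8908
20–29: 12738 × 0.952 = 12127
30–39: 6854 × 0.951 = 6518
40+: 16167 × 0.97 + 22179 × 0.261 = 15682 + 5789 = 21471
→ [3722, 8908, 12127, 6518, 21471]
— Period 3 —
Births: 12127 × 0.543 = 6585
10–19: 3722 × 0.965 = 3592
20–29: 8908 × 0.952 = 8480
30–39: 12127 × 0.951 = 11533
40+: 6518 × 0.97 + 21471 × 0.261 = 6322 + 5604 = 11926
→ [6585, 3592, 8480, 11533, 11926]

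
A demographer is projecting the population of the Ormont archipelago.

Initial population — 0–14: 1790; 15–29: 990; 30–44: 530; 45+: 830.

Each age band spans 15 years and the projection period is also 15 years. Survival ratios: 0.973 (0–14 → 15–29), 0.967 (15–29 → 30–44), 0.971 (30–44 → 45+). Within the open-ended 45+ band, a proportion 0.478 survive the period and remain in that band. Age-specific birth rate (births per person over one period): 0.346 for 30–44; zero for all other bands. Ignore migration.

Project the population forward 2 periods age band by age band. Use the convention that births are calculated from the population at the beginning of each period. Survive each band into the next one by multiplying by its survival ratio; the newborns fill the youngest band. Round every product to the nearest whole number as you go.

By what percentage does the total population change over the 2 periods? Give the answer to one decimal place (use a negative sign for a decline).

-14.0

Numbering the bands 1..4 from youngest to oldest:
Period 1:
Births: 530 × 0.346 = 183
Band 2: 1790 × 0.973 = 1742
Band 3: 990 × 0.967 = 957
Band 4: 530 × 0.971 + 830 × 0.478 = 515 + 397 = 912
Population now: 0–14=183, 15–29=1742, 30–44=957, 45+=912
Period 2:
Births: 957 × 0.346 = 331
Band 2: 183 × 0.973 = 178
Band 3: 1742 × 0.967 = 1685
Band 4: 957 × 0.971 + 912 × 0.478 = 929 + 436 = 1365
Population now: 0–14=331, 15–29=178, 30–44=1685, 45+=1365
Total: 4140 → 3559; change = -581; percentage change = -14.0%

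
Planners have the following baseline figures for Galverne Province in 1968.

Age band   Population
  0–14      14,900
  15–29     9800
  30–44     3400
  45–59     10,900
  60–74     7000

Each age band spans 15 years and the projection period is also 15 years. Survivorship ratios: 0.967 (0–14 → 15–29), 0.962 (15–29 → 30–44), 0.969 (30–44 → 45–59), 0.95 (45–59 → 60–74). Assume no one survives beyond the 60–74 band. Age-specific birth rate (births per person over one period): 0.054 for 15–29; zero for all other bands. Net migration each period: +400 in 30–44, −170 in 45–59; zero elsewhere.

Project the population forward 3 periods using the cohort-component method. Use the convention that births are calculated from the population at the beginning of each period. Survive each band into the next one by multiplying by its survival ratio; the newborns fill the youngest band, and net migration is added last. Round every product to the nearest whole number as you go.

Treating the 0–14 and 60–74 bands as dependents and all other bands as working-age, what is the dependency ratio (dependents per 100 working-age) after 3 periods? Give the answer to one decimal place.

58.3

Numbering the bands 1..5 from youngest to oldest:
[period 1]
Births: 9800 × 0.054 = 529
Band 2: 14900 × 0.967 = 14408
Band 3: 9800 × 0.962 = 9428
Band 4: 3400 × 0.969 = 3295
Band 5: 10900 × 0.95 = 10355
Net migration: Band 3 + 400 → 9828; Band 4 − 170 → 3125
End of period: [529, 14408, 9828, 3125, 10355]
[period 2]
Births: 14408 × 0.054 = 778
Band 2: 529 × 0.967 = 512
Band 3: 14408 × 0.962 = 13860
Band 4: 9828 × 0.969 = 9523
Band 5: 3125 × 0.95 = 2969
Net migration: Band 3 + 400 → 14260; Band 4 − 170 → 9353
End of period: [778, 512, 14260, 9353, 2969]
[period 3]
Births: 512 × 0.054 = 28
Band 2: 778 × 0.967 = 752
Band 3: 512 × 0.962 = 493
Band 4: 14260 × 0.969 = 13818
Band 5: 9353 × 0.95 = 8885
Net migration: Band 3 + 400 → 893; Band 4 − 170 → 13648
End of period: [28, 752, 893, 13648, 8885]
Dependents (band 0–14 + band 60–74) = 28 + 8885 = 8913; working-age = 15293; ratio = 8913/15293 × 100 = 58.3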